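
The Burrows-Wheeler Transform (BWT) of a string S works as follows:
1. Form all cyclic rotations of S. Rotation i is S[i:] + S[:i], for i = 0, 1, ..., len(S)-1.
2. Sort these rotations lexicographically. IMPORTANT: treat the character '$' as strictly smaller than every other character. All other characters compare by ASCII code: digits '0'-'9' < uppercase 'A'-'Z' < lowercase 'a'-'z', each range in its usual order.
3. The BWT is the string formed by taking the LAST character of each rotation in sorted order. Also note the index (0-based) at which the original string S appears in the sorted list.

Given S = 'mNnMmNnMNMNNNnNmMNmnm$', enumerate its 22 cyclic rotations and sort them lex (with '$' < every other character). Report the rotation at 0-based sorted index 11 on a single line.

Answer: NnMmNnMNMNNNnNmMNmnm$m

Derivation:
All 22 rotations (rotation i = S[i:]+S[:i]):
  rot[0] = mNnMmNnMNMNNNnNmMNmnm$
  rot[1] = NnMmNnMNMNNNnNmMNmnm$m
  rot[2] = nMmNnMNMNNNnNmMNmnm$mN
  rot[3] = MmNnMNMNNNnNmMNmnm$mNn
  rot[4] = mNnMNMNNNnNmMNmnm$mNnM
  rot[5] = NnMNMNNNnNmMNmnm$mNnMm
  rot[6] = nMNMNNNnNmMNmnm$mNnMmN
  rot[7] = MNMNNNnNmMNmnm$mNnMmNn
  rot[8] = NMNNNnNmMNmnm$mNnMmNnM
  rot[9] = MNNNnNmMNmnm$mNnMmNnMN
  rot[10] = NNNnNmMNmnm$mNnMmNnMNM
  rot[11] = NNnNmMNmnm$mNnMmNnMNMN
  rot[12] = NnNmMNmnm$mNnMmNnMNMNN
  rot[13] = nNmMNmnm$mNnMmNnMNMNNN
  rot[14] = NmMNmnm$mNnMmNnMNMNNNn
  rot[15] = mMNmnm$mNnMmNnMNMNNNnN
  rot[16] = MNmnm$mNnMmNnMNMNNNnNm
  rot[17] = Nmnm$mNnMmNnMNMNNNnNmM
  rot[18] = mnm$mNnMmNnMNMNNNnNmMN
  rot[19] = nm$mNnMmNnMNMNNNnNmMNm
  rot[20] = m$mNnMmNnMNMNNNnNmMNmn
  rot[21] = $mNnMmNnMNMNNNnNmMNmnm
Sorted (with $ < everything):
  sorted[0] = $mNnMmNnMNMNNNnNmMNmnm
  sorted[1] = MNMNNNnNmMNmnm$mNnMmNn
  sorted[2] = MNNNnNmMNmnm$mNnMmNnMN
  sorted[3] = MNmnm$mNnMmNnMNMNNNnNm
  sorted[4] = MmNnMNMNNNnNmMNmnm$mNn
  sorted[5] = NMNNNnNmMNmnm$mNnMmNnM
  sorted[6] = NNNnNmMNmnm$mNnMmNnMNM
  sorted[7] = NNnNmMNmnm$mNnMmNnMNMN
  sorted[8] = NmMNmnm$mNnMmNnMNMNNNn
  sorted[9] = Nmnm$mNnMmNnMNMNNNnNmM
  sorted[10] = NnMNMNNNnNmMNmnm$mNnMm
  sorted[11] = NnMmNnMNMNNNnNmMNmnm$m
  sorted[12] = NnNmMNmnm$mNnMmNnMNMNN
  sorted[13] = m$mNnMmNnMNMNNNnNmMNmn
  sorted[14] = mMNmnm$mNnMmNnMNMNNNnN
  sorted[15] = mNnMNMNNNnNmMNmnm$mNnM
  sorted[16] = mNnMmNnMNMNNNnNmMNmnm$
  sorted[17] = mnm$mNnMmNnMNMNNNnNmMN
  sorted[18] = nMNMNNNnNmMNmnm$mNnMmN
  sorted[19] = nMmNnMNMNNNnNmMNmnm$mN
  sorted[20] = nNmMNmnm$mNnMmNnMNMNNN
  sorted[21] = nm$mNnMmNnMNMNNNnNmMNm
sorted[11] = NnMmNnMNMNNNnNmMNmnm$m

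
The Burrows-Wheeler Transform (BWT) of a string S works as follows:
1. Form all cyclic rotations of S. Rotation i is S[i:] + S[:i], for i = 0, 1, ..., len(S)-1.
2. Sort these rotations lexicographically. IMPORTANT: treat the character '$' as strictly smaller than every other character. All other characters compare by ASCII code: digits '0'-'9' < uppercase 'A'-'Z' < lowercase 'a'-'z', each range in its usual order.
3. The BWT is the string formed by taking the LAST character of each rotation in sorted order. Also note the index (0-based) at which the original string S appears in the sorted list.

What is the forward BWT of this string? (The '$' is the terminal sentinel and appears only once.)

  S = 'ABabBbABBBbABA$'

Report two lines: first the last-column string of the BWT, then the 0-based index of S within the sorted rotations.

All 15 rotations (rotation i = S[i:]+S[:i]):
  rot[0] = ABabBbABBBbABA$
  rot[1] = BabBbABBBbABA$A
  rot[2] = abBbABBBbABA$AB
  rot[3] = bBbABBBbABA$ABa
  rot[4] = BbABBBbABA$ABab
  rot[5] = bABBBbABA$ABabB
  rot[6] = ABBBbABA$ABabBb
  rot[7] = BBBbABA$ABabBbA
  rot[8] = BBbABA$ABabBbAB
  rot[9] = BbABA$ABabBbABB
  rot[10] = bABA$ABabBbABBB
  rot[11] = ABA$ABabBbABBBb
  rot[12] = BA$ABabBbABBBbA
  rot[13] = A$ABabBbABBBbAB
  rot[14] = $ABabBbABBBbABA
Sorted (with $ < everything):
  sorted[0] = $ABabBbABBBbABA  (last char: 'A')
  sorted[1] = A$ABabBbABBBbAB  (last char: 'B')
  sorted[2] = ABA$ABabBbABBBb  (last char: 'b')
  sorted[3] = ABBBbABA$ABabBb  (last char: 'b')
  sorted[4] = ABabBbABBBbABA$  (last char: '$')
  sorted[5] = BA$ABabBbABBBbA  (last char: 'A')
  sorted[6] = BBBbABA$ABabBbA  (last char: 'A')
  sorted[7] = BBbABA$ABabBbAB  (last char: 'B')
  sorted[8] = BabBbABBBbABA$A  (last char: 'A')
  sorted[9] = BbABA$ABabBbABB  (last char: 'B')
  sorted[10] = BbABBBbABA$ABab  (last char: 'b')
  sorted[11] = abBbABBBbABA$AB  (last char: 'B')
  sorted[12] = bABA$ABabBbABBB  (last char: 'B')
  sorted[13] = bABBBbABA$ABabB  (last char: 'B')
  sorted[14] = bBbABBBbABA$ABa  (last char: 'a')
Last column: ABbb$AABABbBBBa
Original string S is at sorted index 4

Answer: ABbb$AABABbBBBa
4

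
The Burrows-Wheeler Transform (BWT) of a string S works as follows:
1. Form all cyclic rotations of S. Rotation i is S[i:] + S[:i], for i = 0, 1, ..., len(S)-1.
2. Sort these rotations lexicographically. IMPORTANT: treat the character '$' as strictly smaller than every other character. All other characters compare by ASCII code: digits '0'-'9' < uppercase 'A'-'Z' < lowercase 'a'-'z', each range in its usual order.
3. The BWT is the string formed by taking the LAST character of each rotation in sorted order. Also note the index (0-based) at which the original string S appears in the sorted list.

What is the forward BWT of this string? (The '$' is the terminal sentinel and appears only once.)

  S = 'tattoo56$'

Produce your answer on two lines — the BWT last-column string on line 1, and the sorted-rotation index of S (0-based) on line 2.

All 9 rotations (rotation i = S[i:]+S[:i]):
  rot[0] = tattoo56$
  rot[1] = attoo56$t
  rot[2] = ttoo56$ta
  rot[3] = too56$tat
  rot[4] = oo56$tatt
  rot[5] = o56$tatto
  rot[6] = 56$tattoo
  rot[7] = 6$tattoo5
  rot[8] = $tattoo56
Sorted (with $ < everything):
  sorted[0] = $tattoo56  (last char: '6')
  sorted[1] = 56$tattoo  (last char: 'o')
  sorted[2] = 6$tattoo5  (last char: '5')
  sorted[3] = attoo56$t  (last char: 't')
  sorted[4] = o56$tatto  (last char: 'o')
  sorted[5] = oo56$tatt  (last char: 't')
  sorted[6] = tattoo56$  (last char: '$')
  sorted[7] = too56$tat  (last char: 't')
  sorted[8] = ttoo56$ta  (last char: 'a')
Last column: 6o5tot$ta
Original string S is at sorted index 6

Answer: 6o5tot$ta
6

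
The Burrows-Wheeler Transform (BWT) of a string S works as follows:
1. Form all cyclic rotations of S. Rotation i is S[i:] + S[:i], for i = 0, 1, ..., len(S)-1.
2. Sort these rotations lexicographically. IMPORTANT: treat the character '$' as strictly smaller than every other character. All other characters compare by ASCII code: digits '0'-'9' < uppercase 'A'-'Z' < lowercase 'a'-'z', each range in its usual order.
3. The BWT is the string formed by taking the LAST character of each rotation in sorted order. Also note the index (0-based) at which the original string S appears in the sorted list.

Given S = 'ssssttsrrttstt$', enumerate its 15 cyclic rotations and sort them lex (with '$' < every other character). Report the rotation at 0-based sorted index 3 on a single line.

Answer: srrttstt$sssstt

Derivation:
All 15 rotations (rotation i = S[i:]+S[:i]):
  rot[0] = ssssttsrrttstt$
  rot[1] = sssttsrrttstt$s
  rot[2] = ssttsrrttstt$ss
  rot[3] = sttsrrttstt$sss
  rot[4] = ttsrrttstt$ssss
  rot[5] = tsrrttstt$sssst
  rot[6] = srrttstt$sssstt
  rot[7] = rrttstt$sssstts
  rot[8] = rttstt$ssssttsr
  rot[9] = ttstt$ssssttsrr
  rot[10] = tstt$ssssttsrrt
  rot[11] = stt$ssssttsrrtt
  rot[12] = tt$ssssttsrrtts
  rot[13] = t$ssssttsrrttst
  rot[14] = $ssssttsrrttstt
Sorted (with $ < everything):
  sorted[0] = $ssssttsrrttstt
  sorted[1] = rrttstt$sssstts
  sorted[2] = rttstt$ssssttsr
  sorted[3] = srrttstt$sssstt
  sorted[4] = ssssttsrrttstt$
  sorted[5] = sssttsrrttstt$s
  sorted[6] = ssttsrrttstt$ss
  sorted[7] = stt$ssssttsrrtt
  sorted[8] = sttsrrttstt$sss
  sorted[9] = t$ssssttsrrttst
  sorted[10] = tsrrttstt$sssst
  sorted[11] = tstt$ssssttsrrt
  sorted[12] = tt$ssssttsrrtts
  sorted[13] = ttsrrttstt$ssss
  sorted[14] = ttstt$ssssttsrr
sorted[3] = srrttstt$sssstt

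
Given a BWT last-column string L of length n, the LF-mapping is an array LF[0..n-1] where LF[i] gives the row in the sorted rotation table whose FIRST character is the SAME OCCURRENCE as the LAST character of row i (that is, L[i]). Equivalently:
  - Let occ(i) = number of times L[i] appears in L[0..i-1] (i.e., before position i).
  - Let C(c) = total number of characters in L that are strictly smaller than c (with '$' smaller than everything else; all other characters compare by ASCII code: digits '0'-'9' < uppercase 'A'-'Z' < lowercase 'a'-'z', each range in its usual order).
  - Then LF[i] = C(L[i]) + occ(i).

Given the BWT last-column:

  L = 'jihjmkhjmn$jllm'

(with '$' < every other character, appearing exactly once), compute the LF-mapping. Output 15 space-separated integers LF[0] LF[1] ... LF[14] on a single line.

Char counts: '$':1, 'h':2, 'i':1, 'j':4, 'k':1, 'l':2, 'm':3, 'n':1
C (first-col start): C('$')=0, C('h')=1, C('i')=3, C('j')=4, C('k')=8, C('l')=9, C('m')=11, C('n')=14
L[0]='j': occ=0, LF[0]=C('j')+0=4+0=4
L[1]='i': occ=0, LF[1]=C('i')+0=3+0=3
L[2]='h': occ=0, LF[2]=C('h')+0=1+0=1
L[3]='j': occ=1, LF[3]=C('j')+1=4+1=5
L[4]='m': occ=0, LF[4]=C('m')+0=11+0=11
L[5]='k': occ=0, LF[5]=C('k')+0=8+0=8
L[6]='h': occ=1, LF[6]=C('h')+1=1+1=2
L[7]='j': occ=2, LF[7]=C('j')+2=4+2=6
L[8]='m': occ=1, LF[8]=C('m')+1=11+1=12
L[9]='n': occ=0, LF[9]=C('n')+0=14+0=14
L[10]='$': occ=0, LF[10]=C('$')+0=0+0=0
L[11]='j': occ=3, LF[11]=C('j')+3=4+3=7
L[12]='l': occ=0, LF[12]=C('l')+0=9+0=9
L[13]='l': occ=1, LF[13]=C('l')+1=9+1=10
L[14]='m': occ=2, LF[14]=C('m')+2=11+2=13

Answer: 4 3 1 5 11 8 2 6 12 14 0 7 9 10 13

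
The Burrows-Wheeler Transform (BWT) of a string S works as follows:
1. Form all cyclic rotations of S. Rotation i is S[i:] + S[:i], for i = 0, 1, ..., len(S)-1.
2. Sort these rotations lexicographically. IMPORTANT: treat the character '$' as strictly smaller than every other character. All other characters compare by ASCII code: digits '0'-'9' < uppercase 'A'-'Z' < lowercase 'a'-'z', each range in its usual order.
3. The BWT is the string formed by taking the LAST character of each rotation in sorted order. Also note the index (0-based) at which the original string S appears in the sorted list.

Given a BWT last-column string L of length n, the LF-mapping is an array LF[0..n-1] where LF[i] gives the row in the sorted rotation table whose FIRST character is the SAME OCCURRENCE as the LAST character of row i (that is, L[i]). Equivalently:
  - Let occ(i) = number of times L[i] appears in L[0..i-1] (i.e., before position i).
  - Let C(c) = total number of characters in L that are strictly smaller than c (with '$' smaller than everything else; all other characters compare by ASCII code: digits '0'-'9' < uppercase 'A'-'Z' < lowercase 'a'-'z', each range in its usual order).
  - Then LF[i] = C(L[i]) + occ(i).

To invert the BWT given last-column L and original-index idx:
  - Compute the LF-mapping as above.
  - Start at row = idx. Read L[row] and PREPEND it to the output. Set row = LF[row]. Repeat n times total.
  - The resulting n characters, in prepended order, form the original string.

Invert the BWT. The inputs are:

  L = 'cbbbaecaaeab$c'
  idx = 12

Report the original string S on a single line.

Answer: ebaacbababcec$

Derivation:
LF mapping: 9 5 6 7 1 12 10 2 3 13 4 8 0 11
Walk LF starting at row 12, prepending L[row]:
  step 1: row=12, L[12]='$', prepend. Next row=LF[12]=0
  step 2: row=0, L[0]='c', prepend. Next row=LF[0]=9
  step 3: row=9, L[9]='e', prepend. Next row=LF[9]=13
  step 4: row=13, L[13]='c', prepend. Next row=LF[13]=11
  step 5: row=11, L[11]='b', prepend. Next row=LF[11]=8
  step 6: row=8, L[8]='a', prepend. Next row=LF[8]=3
  step 7: row=3, L[3]='b', prepend. Next row=LF[3]=7
  step 8: row=7, L[7]='a', prepend. Next row=LF[7]=2
  step 9: row=2, L[2]='b', prepend. Next row=LF[2]=6
  step 10: row=6, L[6]='c', prepend. Next row=LF[6]=10
  step 11: row=10, L[10]='a', prepend. Next row=LF[10]=4
  step 12: row=4, L[4]='a', prepend. Next row=LF[4]=1
  step 13: row=1, L[1]='b', prepend. Next row=LF[1]=5
  step 14: row=5, L[5]='e', prepend. Next row=LF[5]=12
Reversed output: ebaacbababcec$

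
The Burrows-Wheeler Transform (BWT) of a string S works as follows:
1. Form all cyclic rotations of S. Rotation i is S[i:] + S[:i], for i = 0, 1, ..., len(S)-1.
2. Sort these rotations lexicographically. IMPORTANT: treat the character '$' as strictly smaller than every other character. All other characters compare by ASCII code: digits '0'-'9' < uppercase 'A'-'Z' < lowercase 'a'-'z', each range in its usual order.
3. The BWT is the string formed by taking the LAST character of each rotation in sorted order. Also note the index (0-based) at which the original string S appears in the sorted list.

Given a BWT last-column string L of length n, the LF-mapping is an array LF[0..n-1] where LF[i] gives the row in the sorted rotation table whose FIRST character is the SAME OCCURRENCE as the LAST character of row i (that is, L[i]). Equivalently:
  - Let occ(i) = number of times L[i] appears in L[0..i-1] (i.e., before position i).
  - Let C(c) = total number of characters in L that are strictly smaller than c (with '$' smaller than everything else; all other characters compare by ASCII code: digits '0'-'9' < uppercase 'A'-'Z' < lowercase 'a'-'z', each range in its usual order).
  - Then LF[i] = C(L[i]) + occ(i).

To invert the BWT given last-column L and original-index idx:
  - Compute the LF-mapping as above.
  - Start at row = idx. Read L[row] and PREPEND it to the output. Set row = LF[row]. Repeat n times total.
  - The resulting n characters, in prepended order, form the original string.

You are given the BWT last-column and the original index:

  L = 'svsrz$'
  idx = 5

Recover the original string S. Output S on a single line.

Answer: zvrss$

Derivation:
LF mapping: 2 4 3 1 5 0
Walk LF starting at row 5, prepending L[row]:
  step 1: row=5, L[5]='$', prepend. Next row=LF[5]=0
  step 2: row=0, L[0]='s', prepend. Next row=LF[0]=2
  step 3: row=2, L[2]='s', prepend. Next row=LF[2]=3
  step 4: row=3, L[3]='r', prepend. Next row=LF[3]=1
  step 5: row=1, L[1]='v', prepend. Next row=LF[1]=4
  step 6: row=4, L[4]='z', prepend. Next row=LF[4]=5
Reversed output: zvrss$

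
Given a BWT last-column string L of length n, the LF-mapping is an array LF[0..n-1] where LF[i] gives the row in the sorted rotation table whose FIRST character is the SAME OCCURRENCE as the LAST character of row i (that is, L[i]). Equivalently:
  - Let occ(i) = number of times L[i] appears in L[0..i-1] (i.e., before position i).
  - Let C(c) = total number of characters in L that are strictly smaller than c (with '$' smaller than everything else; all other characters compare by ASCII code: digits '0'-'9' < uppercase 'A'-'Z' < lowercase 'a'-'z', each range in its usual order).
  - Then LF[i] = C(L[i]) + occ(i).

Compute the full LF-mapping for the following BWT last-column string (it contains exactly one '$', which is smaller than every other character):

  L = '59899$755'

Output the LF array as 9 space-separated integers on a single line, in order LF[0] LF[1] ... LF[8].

Char counts: '$':1, '5':3, '7':1, '8':1, '9':3
C (first-col start): C('$')=0, C('5')=1, C('7')=4, C('8')=5, C('9')=6
L[0]='5': occ=0, LF[0]=C('5')+0=1+0=1
L[1]='9': occ=0, LF[1]=C('9')+0=6+0=6
L[2]='8': occ=0, LF[2]=C('8')+0=5+0=5
L[3]='9': occ=1, LF[3]=C('9')+1=6+1=7
L[4]='9': occ=2, LF[4]=C('9')+2=6+2=8
L[5]='$': occ=0, LF[5]=C('$')+0=0+0=0
L[6]='7': occ=0, LF[6]=C('7')+0=4+0=4
L[7]='5': occ=1, LF[7]=C('5')+1=1+1=2
L[8]='5': occ=2, LF[8]=C('5')+2=1+2=3

Answer: 1 6 5 7 8 0 4 2 3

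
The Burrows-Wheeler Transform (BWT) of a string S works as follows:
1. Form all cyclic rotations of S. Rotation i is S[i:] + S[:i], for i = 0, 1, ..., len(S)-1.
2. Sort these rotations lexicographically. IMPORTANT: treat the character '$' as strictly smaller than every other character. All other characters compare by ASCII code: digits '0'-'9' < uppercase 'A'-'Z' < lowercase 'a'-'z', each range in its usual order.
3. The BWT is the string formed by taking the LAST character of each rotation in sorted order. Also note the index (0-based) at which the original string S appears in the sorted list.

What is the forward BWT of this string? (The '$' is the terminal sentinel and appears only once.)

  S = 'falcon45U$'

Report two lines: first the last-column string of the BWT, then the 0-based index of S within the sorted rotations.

All 10 rotations (rotation i = S[i:]+S[:i]):
  rot[0] = falcon45U$
  rot[1] = alcon45U$f
  rot[2] = lcon45U$fa
  rot[3] = con45U$fal
  rot[4] = on45U$falc
  rot[5] = n45U$falco
  rot[6] = 45U$falcon
  rot[7] = 5U$falcon4
  rot[8] = U$falcon45
  rot[9] = $falcon45U
Sorted (with $ < everything):
  sorted[0] = $falcon45U  (last char: 'U')
  sorted[1] = 45U$falcon  (last char: 'n')
  sorted[2] = 5U$falcon4  (last char: '4')
  sorted[3] = U$falcon45  (last char: '5')
  sorted[4] = alcon45U$f  (last char: 'f')
  sorted[5] = con45U$fal  (last char: 'l')
  sorted[6] = falcon45U$  (last char: '$')
  sorted[7] = lcon45U$fa  (last char: 'a')
  sorted[8] = n45U$falco  (last char: 'o')
  sorted[9] = on45U$falc  (last char: 'c')
Last column: Un45fl$aoc
Original string S is at sorted index 6

Answer: Un45fl$aoc
6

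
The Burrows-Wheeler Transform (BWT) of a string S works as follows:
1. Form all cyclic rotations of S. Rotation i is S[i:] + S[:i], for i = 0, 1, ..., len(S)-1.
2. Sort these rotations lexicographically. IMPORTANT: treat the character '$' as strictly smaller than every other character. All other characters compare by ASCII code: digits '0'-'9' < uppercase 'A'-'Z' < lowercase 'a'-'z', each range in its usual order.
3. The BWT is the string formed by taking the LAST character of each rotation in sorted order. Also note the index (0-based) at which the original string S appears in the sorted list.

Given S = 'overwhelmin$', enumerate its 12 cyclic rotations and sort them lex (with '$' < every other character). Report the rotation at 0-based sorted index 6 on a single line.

All 12 rotations (rotation i = S[i:]+S[:i]):
  rot[0] = overwhelmin$
  rot[1] = verwhelmin$o
  rot[2] = erwhelmin$ov
  rot[3] = rwhelmin$ove
  rot[4] = whelmin$over
  rot[5] = helmin$overw
  rot[6] = elmin$overwh
  rot[7] = lmin$overwhe
  rot[8] = min$overwhel
  rot[9] = in$overwhelm
  rot[10] = n$overwhelmi
  rot[11] = $overwhelmin
Sorted (with $ < everything):
  sorted[0] = $overwhelmin
  sorted[1] = elmin$overwh
  sorted[2] = erwhelmin$ov
  sorted[3] = helmin$overw
  sorted[4] = in$overwhelm
  sorted[5] = lmin$overwhe
  sorted[6] = min$overwhel
  sorted[7] = n$overwhelmi
  sorted[8] = overwhelmin$
  sorted[9] = rwhelmin$ove
  sorted[10] = verwhelmin$o
  sorted[11] = whelmin$over
sorted[6] = min$overwhel

Answer: min$overwhel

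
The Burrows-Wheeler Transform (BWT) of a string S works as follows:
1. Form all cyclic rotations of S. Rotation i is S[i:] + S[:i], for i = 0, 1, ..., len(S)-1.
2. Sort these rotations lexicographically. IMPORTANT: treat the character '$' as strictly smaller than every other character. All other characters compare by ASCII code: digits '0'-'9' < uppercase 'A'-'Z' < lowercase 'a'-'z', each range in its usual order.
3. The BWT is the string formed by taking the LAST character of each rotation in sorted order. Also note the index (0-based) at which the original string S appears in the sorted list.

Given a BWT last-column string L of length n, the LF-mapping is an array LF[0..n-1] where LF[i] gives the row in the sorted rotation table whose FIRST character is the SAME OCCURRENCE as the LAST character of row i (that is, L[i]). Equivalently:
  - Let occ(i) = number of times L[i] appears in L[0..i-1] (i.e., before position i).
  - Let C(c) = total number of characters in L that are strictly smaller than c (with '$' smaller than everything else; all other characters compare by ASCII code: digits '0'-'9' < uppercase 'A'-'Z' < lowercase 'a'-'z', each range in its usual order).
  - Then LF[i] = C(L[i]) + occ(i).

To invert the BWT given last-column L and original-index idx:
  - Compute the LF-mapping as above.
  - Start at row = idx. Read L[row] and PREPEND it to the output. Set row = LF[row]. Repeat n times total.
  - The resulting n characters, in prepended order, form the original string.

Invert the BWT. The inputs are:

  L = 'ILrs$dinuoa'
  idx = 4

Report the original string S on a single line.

LF mapping: 1 2 8 9 0 4 5 6 10 7 3
Walk LF starting at row 4, prepending L[row]:
  step 1: row=4, L[4]='$', prepend. Next row=LF[4]=0
  step 2: row=0, L[0]='I', prepend. Next row=LF[0]=1
  step 3: row=1, L[1]='L', prepend. Next row=LF[1]=2
  step 4: row=2, L[2]='r', prepend. Next row=LF[2]=8
  step 5: row=8, L[8]='u', prepend. Next row=LF[8]=10
  step 6: row=10, L[10]='a', prepend. Next row=LF[10]=3
  step 7: row=3, L[3]='s', prepend. Next row=LF[3]=9
  step 8: row=9, L[9]='o', prepend. Next row=LF[9]=7
  step 9: row=7, L[7]='n', prepend. Next row=LF[7]=6
  step 10: row=6, L[6]='i', prepend. Next row=LF[6]=5
  step 11: row=5, L[5]='d', prepend. Next row=LF[5]=4
Reversed output: dinosaurLI$

Answer: dinosaurLI$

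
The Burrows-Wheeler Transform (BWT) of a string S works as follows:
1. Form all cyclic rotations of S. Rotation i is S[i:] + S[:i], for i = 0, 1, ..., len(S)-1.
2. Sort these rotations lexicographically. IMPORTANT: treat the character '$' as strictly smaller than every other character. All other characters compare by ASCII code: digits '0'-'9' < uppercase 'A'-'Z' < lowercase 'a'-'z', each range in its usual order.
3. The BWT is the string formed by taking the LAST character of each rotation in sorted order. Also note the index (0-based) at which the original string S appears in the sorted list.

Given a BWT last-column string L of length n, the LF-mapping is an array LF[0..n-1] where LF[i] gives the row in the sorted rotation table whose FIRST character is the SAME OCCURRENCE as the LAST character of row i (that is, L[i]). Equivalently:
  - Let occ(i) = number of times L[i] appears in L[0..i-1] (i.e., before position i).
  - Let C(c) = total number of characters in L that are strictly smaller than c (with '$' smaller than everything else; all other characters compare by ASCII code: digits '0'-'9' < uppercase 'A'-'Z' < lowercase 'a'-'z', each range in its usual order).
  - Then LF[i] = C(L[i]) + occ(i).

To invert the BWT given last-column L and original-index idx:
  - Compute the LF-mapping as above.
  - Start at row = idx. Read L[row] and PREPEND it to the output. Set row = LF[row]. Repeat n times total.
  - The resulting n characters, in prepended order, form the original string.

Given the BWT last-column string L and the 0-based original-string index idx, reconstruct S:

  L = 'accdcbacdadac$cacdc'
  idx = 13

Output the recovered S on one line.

LF mapping: 1 7 8 15 9 6 2 10 16 3 17 4 11 0 12 5 13 18 14
Walk LF starting at row 13, prepending L[row]:
  step 1: row=13, L[13]='$', prepend. Next row=LF[13]=0
  step 2: row=0, L[0]='a', prepend. Next row=LF[0]=1
  step 3: row=1, L[1]='c', prepend. Next row=LF[1]=7
  step 4: row=7, L[7]='c', prepend. Next row=LF[7]=10
  step 5: row=10, L[10]='d', prepend. Next row=LF[10]=17
  step 6: row=17, L[17]='d', prepend. Next row=LF[17]=18
  step 7: row=18, L[18]='c', prepend. Next row=LF[18]=14
  step 8: row=14, L[14]='c', prepend. Next row=LF[14]=12
  step 9: row=12, L[12]='c', prepend. Next row=LF[12]=11
  step 10: row=11, L[11]='a', prepend. Next row=LF[11]=4
  step 11: row=4, L[4]='c', prepend. Next row=LF[4]=9
  step 12: row=9, L[9]='a', prepend. Next row=LF[9]=3
  step 13: row=3, L[3]='d', prepend. Next row=LF[3]=15
  step 14: row=15, L[15]='a', prepend. Next row=LF[15]=5
  step 15: row=5, L[5]='b', prepend. Next row=LF[5]=6
  step 16: row=6, L[6]='a', prepend. Next row=LF[6]=2
  step 17: row=2, L[2]='c', prepend. Next row=LF[2]=8
  step 18: row=8, L[8]='d', prepend. Next row=LF[8]=16
  step 19: row=16, L[16]='c', prepend. Next row=LF[16]=13
Reversed output: cdcabadacacccddcca$

Answer: cdcabadacacccddcca$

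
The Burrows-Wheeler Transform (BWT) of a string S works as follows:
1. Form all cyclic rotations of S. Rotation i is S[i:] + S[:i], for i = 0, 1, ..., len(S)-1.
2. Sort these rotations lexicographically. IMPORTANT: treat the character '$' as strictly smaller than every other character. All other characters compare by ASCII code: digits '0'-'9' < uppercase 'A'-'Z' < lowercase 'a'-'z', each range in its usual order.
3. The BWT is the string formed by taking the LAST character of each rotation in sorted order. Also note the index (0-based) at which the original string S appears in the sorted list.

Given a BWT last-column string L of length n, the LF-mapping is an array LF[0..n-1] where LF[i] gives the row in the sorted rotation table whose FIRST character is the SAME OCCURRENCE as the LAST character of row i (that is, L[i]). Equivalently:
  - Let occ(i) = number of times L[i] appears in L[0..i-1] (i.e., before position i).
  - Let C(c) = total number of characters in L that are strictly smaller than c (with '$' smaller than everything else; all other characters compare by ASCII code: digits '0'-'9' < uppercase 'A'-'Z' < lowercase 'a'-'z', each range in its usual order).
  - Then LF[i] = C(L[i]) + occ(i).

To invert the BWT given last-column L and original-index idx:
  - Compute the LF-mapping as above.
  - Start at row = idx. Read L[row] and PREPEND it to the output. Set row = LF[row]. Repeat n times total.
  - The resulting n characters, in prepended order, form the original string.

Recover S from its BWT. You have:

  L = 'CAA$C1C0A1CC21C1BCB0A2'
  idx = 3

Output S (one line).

LF mapping: 15 9 10 0 16 3 17 1 11 4 18 19 7 5 20 6 13 21 14 2 12 8
Walk LF starting at row 3, prepending L[row]:
  step 1: row=3, L[3]='$', prepend. Next row=LF[3]=0
  step 2: row=0, L[0]='C', prepend. Next row=LF[0]=15
  step 3: row=15, L[15]='1', prepend. Next row=LF[15]=6
  step 4: row=6, L[6]='C', prepend. Next row=LF[6]=17
  step 5: row=17, L[17]='C', prepend. Next row=LF[17]=21
  step 6: row=21, L[21]='2', prepend. Next row=LF[21]=8
  step 7: row=8, L[8]='A', prepend. Next row=LF[8]=11
  step 8: row=11, L[11]='C', prepend. Next row=LF[11]=19
  step 9: row=19, L[19]='0', prepend. Next row=LF[19]=2
  step 10: row=2, L[2]='A', prepend. Next row=LF[2]=10
  step 11: row=10, L[10]='C', prepend. Next row=LF[10]=18
  step 12: row=18, L[18]='B', prepend. Next row=LF[18]=14
  step 13: row=14, L[14]='C', prepend. Next row=LF[14]=20
  step 14: row=20, L[20]='A', prepend. Next row=LF[20]=12
  step 15: row=12, L[12]='2', prepend. Next row=LF[12]=7
  step 16: row=7, L[7]='0', prepend. Next row=LF[7]=1
  step 17: row=1, L[1]='A', prepend. Next row=LF[1]=9
  step 18: row=9, L[9]='1', prepend. Next row=LF[9]=4
  step 19: row=4, L[4]='C', prepend. Next row=LF[4]=16
  step 20: row=16, L[16]='B', prepend. Next row=LF[16]=13
  step 21: row=13, L[13]='1', prepend. Next row=LF[13]=5
  step 22: row=5, L[5]='1', prepend. Next row=LF[5]=3
Reversed output: 11BC1A02ACBCA0CA2CC1C$

Answer: 11BC1A02ACBCA0CA2CC1C$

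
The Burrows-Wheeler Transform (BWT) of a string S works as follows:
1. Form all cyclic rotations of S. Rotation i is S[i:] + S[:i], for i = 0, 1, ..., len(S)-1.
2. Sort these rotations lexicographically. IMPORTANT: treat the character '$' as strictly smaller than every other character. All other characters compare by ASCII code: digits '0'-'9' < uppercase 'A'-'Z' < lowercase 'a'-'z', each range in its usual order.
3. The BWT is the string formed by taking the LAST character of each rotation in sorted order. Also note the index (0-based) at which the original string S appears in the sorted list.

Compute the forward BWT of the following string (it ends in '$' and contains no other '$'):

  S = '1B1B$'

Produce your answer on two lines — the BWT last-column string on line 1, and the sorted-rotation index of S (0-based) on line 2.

Answer: BB$11
2

Derivation:
All 5 rotations (rotation i = S[i:]+S[:i]):
  rot[0] = 1B1B$
  rot[1] = B1B$1
  rot[2] = 1B$1B
  rot[3] = B$1B1
  rot[4] = $1B1B
Sorted (with $ < everything):
  sorted[0] = $1B1B  (last char: 'B')
  sorted[1] = 1B$1B  (last char: 'B')
  sorted[2] = 1B1B$  (last char: '$')
  sorted[3] = B$1B1  (last char: '1')
  sorted[4] = B1B$1  (last char: '1')
Last column: BB$11
Original string S is at sorted index 2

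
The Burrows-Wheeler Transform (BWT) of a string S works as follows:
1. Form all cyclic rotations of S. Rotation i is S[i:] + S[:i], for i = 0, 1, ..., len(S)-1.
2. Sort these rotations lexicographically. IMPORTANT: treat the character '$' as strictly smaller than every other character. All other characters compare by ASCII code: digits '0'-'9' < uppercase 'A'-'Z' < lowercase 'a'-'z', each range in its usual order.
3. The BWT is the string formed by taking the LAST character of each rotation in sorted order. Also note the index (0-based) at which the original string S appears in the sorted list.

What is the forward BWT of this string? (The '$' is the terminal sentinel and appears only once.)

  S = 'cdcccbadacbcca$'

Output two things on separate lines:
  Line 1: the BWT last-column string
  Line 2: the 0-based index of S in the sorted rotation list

All 15 rotations (rotation i = S[i:]+S[:i]):
  rot[0] = cdcccbadacbcca$
  rot[1] = dcccbadacbcca$c
  rot[2] = cccbadacbcca$cd
  rot[3] = ccbadacbcca$cdc
  rot[4] = cbadacbcca$cdcc
  rot[5] = badacbcca$cdccc
  rot[6] = adacbcca$cdcccb
  rot[7] = dacbcca$cdcccba
  rot[8] = acbcca$cdcccbad
  rot[9] = cbcca$cdcccbada
  rot[10] = bcca$cdcccbadac
  rot[11] = cca$cdcccbadacb
  rot[12] = ca$cdcccbadacbc
  rot[13] = a$cdcccbadacbcc
  rot[14] = $cdcccbadacbcca
Sorted (with $ < everything):
  sorted[0] = $cdcccbadacbcca  (last char: 'a')
  sorted[1] = a$cdcccbadacbcc  (last char: 'c')
  sorted[2] = acbcca$cdcccbad  (last char: 'd')
  sorted[3] = adacbcca$cdcccb  (last char: 'b')
  sorted[4] = badacbcca$cdccc  (last char: 'c')
  sorted[5] = bcca$cdcccbadac  (last char: 'c')
  sorted[6] = ca$cdcccbadacbc  (last char: 'c')
  sorted[7] = cbadacbcca$cdcc  (last char: 'c')
  sorted[8] = cbcca$cdcccbada  (last char: 'a')
  sorted[9] = cca$cdcccbadacb  (last char: 'b')
  sorted[10] = ccbadacbcca$cdc  (last char: 'c')
  sorted[11] = cccbadacbcca$cd  (last char: 'd')
  sorted[12] = cdcccbadacbcca$  (last char: '$')
  sorted[13] = dacbcca$cdcccba  (last char: 'a')
  sorted[14] = dcccbadacbcca$c  (last char: 'c')
Last column: acdbccccabcd$ac
Original string S is at sorted index 12

Answer: acdbccccabcd$ac
12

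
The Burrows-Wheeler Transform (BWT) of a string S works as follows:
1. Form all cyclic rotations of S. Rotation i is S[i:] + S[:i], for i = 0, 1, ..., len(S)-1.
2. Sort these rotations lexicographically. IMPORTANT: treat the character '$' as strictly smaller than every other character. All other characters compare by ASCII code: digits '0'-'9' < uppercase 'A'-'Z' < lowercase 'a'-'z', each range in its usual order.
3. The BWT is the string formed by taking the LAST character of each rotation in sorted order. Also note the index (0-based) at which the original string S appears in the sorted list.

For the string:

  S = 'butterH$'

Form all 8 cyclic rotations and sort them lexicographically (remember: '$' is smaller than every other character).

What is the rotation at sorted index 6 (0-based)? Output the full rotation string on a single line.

All 8 rotations (rotation i = S[i:]+S[:i]):
  rot[0] = butterH$
  rot[1] = utterH$b
  rot[2] = tterH$bu
  rot[3] = terH$but
  rot[4] = erH$butt
  rot[5] = rH$butte
  rot[6] = H$butter
  rot[7] = $butterH
Sorted (with $ < everything):
  sorted[0] = $butterH
  sorted[1] = H$butter
  sorted[2] = butterH$
  sorted[3] = erH$butt
  sorted[4] = rH$butte
  sorted[5] = terH$but
  sorted[6] = tterH$bu
  sorted[7] = utterH$b
sorted[6] = tterH$bu

Answer: tterH$bu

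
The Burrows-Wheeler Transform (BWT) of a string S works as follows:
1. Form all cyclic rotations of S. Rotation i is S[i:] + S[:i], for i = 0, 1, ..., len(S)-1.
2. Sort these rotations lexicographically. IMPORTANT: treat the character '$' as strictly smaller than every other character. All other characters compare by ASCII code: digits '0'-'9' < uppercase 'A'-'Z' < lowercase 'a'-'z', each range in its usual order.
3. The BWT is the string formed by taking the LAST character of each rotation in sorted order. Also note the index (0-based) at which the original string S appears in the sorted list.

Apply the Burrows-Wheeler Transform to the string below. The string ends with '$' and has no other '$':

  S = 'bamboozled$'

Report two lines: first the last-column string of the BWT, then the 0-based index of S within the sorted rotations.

Answer: db$melzaboo
2

Derivation:
All 11 rotations (rotation i = S[i:]+S[:i]):
  rot[0] = bamboozled$
  rot[1] = amboozled$b
  rot[2] = mboozled$ba
  rot[3] = boozled$bam
  rot[4] = oozled$bamb
  rot[5] = ozled$bambo
  rot[6] = zled$bamboo
  rot[7] = led$bambooz
  rot[8] = ed$bamboozl
  rot[9] = d$bamboozle
  rot[10] = $bamboozled
Sorted (with $ < everything):
  sorted[0] = $bamboozled  (last char: 'd')
  sorted[1] = amboozled$b  (last char: 'b')
  sorted[2] = bamboozled$  (last char: '$')
  sorted[3] = boozled$bam  (last char: 'm')
  sorted[4] = d$bamboozle  (last char: 'e')
  sorted[5] = ed$bamboozl  (last char: 'l')
  sorted[6] = led$bambooz  (last char: 'z')
  sorted[7] = mboozled$ba  (last char: 'a')
  sorted[8] = oozled$bamb  (last char: 'b')
  sorted[9] = ozled$bambo  (last char: 'o')
  sorted[10] = zled$bamboo  (last char: 'o')
Last column: db$melzaboo
Original string S is at sorted index 2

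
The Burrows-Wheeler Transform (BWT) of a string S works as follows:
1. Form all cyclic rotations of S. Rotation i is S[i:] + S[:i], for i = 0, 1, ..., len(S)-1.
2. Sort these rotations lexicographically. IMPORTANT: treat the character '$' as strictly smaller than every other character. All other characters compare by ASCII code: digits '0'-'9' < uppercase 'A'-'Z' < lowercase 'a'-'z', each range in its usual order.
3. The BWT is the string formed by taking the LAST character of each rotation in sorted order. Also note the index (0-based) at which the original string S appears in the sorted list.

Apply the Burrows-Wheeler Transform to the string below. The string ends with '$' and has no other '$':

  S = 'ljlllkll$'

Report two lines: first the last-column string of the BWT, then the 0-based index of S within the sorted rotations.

Answer: llll$lklj
4

Derivation:
All 9 rotations (rotation i = S[i:]+S[:i]):
  rot[0] = ljlllkll$
  rot[1] = jlllkll$l
  rot[2] = lllkll$lj
  rot[3] = llkll$ljl
  rot[4] = lkll$ljll
  rot[5] = kll$ljlll
  rot[6] = ll$ljlllk
  rot[7] = l$ljlllkl
  rot[8] = $ljlllkll
Sorted (with $ < everything):
  sorted[0] = $ljlllkll  (last char: 'l')
  sorted[1] = jlllkll$l  (last char: 'l')
  sorted[2] = kll$ljlll  (last char: 'l')
  sorted[3] = l$ljlllkl  (last char: 'l')
  sorted[4] = ljlllkll$  (last char: '$')
  sorted[5] = lkll$ljll  (last char: 'l')
  sorted[6] = ll$ljlllk  (last char: 'k')
  sorted[7] = llkll$ljl  (last char: 'l')
  sorted[8] = lllkll$lj  (last char: 'j')
Last column: llll$lklj
Original string S is at sorted index 4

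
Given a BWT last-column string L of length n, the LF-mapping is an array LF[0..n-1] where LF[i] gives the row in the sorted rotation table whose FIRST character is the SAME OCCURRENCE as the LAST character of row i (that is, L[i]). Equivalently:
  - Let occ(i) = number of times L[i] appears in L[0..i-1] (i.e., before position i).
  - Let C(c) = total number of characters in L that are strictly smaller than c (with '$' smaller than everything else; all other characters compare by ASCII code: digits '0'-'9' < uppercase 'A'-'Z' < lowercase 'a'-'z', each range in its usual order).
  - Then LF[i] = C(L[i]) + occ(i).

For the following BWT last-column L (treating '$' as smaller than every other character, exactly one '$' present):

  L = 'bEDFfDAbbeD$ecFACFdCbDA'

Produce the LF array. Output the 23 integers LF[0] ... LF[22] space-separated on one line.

Answer: 14 10 6 11 22 7 1 15 16 20 8 0 21 18 12 2 4 13 19 5 17 9 3

Derivation:
Char counts: '$':1, 'A':3, 'C':2, 'D':4, 'E':1, 'F':3, 'b':4, 'c':1, 'd':1, 'e':2, 'f':1
C (first-col start): C('$')=0, C('A')=1, C('C')=4, C('D')=6, C('E')=10, C('F')=11, C('b')=14, C('c')=18, C('d')=19, C('e')=20, C('f')=22
L[0]='b': occ=0, LF[0]=C('b')+0=14+0=14
L[1]='E': occ=0, LF[1]=C('E')+0=10+0=10
L[2]='D': occ=0, LF[2]=C('D')+0=6+0=6
L[3]='F': occ=0, LF[3]=C('F')+0=11+0=11
L[4]='f': occ=0, LF[4]=C('f')+0=22+0=22
L[5]='D': occ=1, LF[5]=C('D')+1=6+1=7
L[6]='A': occ=0, LF[6]=C('A')+0=1+0=1
L[7]='b': occ=1, LF[7]=C('b')+1=14+1=15
L[8]='b': occ=2, LF[8]=C('b')+2=14+2=16
L[9]='e': occ=0, LF[9]=C('e')+0=20+0=20
L[10]='D': occ=2, LF[10]=C('D')+2=6+2=8
L[11]='$': occ=0, LF[11]=C('$')+0=0+0=0
L[12]='e': occ=1, LF[12]=C('e')+1=20+1=21
L[13]='c': occ=0, LF[13]=C('c')+0=18+0=18
L[14]='F': occ=1, LF[14]=C('F')+1=11+1=12
L[15]='A': occ=1, LF[15]=C('A')+1=1+1=2
L[16]='C': occ=0, LF[16]=C('C')+0=4+0=4
L[17]='F': occ=2, LF[17]=C('F')+2=11+2=13
L[18]='d': occ=0, LF[18]=C('d')+0=19+0=19
L[19]='C': occ=1, LF[19]=C('C')+1=4+1=5
L[20]='b': occ=3, LF[20]=C('b')+3=14+3=17
L[21]='D': occ=3, LF[21]=C('D')+3=6+3=9
L[22]='A': occ=2, LF[22]=C('A')+2=1+2=3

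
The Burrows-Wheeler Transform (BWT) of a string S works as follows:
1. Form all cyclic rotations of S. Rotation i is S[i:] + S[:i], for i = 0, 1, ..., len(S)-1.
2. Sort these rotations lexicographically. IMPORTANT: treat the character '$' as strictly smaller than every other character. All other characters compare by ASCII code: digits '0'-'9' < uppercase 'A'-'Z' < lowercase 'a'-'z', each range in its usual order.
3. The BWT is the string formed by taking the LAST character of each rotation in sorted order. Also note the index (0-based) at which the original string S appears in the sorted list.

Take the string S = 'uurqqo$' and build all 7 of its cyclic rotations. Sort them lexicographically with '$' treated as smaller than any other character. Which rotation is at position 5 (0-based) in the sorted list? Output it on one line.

Answer: urqqo$u

Derivation:
All 7 rotations (rotation i = S[i:]+S[:i]):
  rot[0] = uurqqo$
  rot[1] = urqqo$u
  rot[2] = rqqo$uu
  rot[3] = qqo$uur
  rot[4] = qo$uurq
  rot[5] = o$uurqq
  rot[6] = $uurqqo
Sorted (with $ < everything):
  sorted[0] = $uurqqo
  sorted[1] = o$uurqq
  sorted[2] = qo$uurq
  sorted[3] = qqo$uur
  sorted[4] = rqqo$uu
  sorted[5] = urqqo$u
  sorted[6] = uurqqo$
sorted[5] = urqqo$u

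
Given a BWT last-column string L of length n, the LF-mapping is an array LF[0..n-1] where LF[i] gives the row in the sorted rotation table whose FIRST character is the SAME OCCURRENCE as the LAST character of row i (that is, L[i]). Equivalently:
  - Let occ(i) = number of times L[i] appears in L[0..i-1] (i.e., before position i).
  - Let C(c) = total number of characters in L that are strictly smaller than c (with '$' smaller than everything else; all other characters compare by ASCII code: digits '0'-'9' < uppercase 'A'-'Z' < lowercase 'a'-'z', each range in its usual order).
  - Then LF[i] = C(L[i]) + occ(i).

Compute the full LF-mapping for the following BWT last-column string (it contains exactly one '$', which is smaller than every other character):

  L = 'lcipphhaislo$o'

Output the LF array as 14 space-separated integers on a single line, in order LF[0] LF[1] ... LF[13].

Answer: 7 2 5 11 12 3 4 1 6 13 8 9 0 10

Derivation:
Char counts: '$':1, 'a':1, 'c':1, 'h':2, 'i':2, 'l':2, 'o':2, 'p':2, 's':1
C (first-col start): C('$')=0, C('a')=1, C('c')=2, C('h')=3, C('i')=5, C('l')=7, C('o')=9, C('p')=11, C('s')=13
L[0]='l': occ=0, LF[0]=C('l')+0=7+0=7
L[1]='c': occ=0, LF[1]=C('c')+0=2+0=2
L[2]='i': occ=0, LF[2]=C('i')+0=5+0=5
L[3]='p': occ=0, LF[3]=C('p')+0=11+0=11
L[4]='p': occ=1, LF[4]=C('p')+1=11+1=12
L[5]='h': occ=0, LF[5]=C('h')+0=3+0=3
L[6]='h': occ=1, LF[6]=C('h')+1=3+1=4
L[7]='a': occ=0, LF[7]=C('a')+0=1+0=1
L[8]='i': occ=1, LF[8]=C('i')+1=5+1=6
L[9]='s': occ=0, LF[9]=C('s')+0=13+0=13
L[10]='l': occ=1, LF[10]=C('l')+1=7+1=8
L[11]='o': occ=0, LF[11]=C('o')+0=9+0=9
L[12]='$': occ=0, LF[12]=C('$')+0=0+0=0
L[13]='o': occ=1, LF[13]=C('o')+1=9+1=10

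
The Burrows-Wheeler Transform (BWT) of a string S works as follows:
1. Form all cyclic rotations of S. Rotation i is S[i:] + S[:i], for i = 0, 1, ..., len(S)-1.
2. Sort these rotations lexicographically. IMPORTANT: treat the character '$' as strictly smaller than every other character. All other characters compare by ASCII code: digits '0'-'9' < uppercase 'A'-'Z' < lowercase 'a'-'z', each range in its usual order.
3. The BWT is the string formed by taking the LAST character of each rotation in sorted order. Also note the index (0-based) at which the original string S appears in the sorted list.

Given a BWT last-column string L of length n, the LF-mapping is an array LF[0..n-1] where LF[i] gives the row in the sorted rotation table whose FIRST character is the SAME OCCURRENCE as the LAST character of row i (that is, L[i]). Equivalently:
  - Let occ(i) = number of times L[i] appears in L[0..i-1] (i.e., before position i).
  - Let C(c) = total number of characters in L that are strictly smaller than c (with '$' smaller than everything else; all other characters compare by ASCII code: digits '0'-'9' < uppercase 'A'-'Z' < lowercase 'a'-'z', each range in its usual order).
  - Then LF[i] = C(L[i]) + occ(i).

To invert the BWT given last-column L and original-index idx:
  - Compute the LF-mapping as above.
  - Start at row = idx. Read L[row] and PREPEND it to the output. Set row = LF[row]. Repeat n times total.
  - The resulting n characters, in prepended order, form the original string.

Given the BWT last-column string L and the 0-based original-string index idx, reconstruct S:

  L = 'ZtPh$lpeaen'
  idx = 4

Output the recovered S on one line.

Answer: elephantPZ$

Derivation:
LF mapping: 2 10 1 6 0 7 9 4 3 5 8
Walk LF starting at row 4, prepending L[row]:
  step 1: row=4, L[4]='$', prepend. Next row=LF[4]=0
  step 2: row=0, L[0]='Z', prepend. Next row=LF[0]=2
  step 3: row=2, L[2]='P', prepend. Next row=LF[2]=1
  step 4: row=1, L[1]='t', prepend. Next row=LF[1]=10
  step 5: row=10, L[10]='n', prepend. Next row=LF[10]=8
  step 6: row=8, L[8]='a', prepend. Next row=LF[8]=3
  step 7: row=3, L[3]='h', prepend. Next row=LF[3]=6
  step 8: row=6, L[6]='p', prepend. Next row=LF[6]=9
  step 9: row=9, L[9]='e', prepend. Next row=LF[9]=5
  step 10: row=5, L[5]='l', prepend. Next row=LF[5]=7
  step 11: row=7, L[7]='e', prepend. Next row=LF[7]=4
Reversed output: elephantPZ$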